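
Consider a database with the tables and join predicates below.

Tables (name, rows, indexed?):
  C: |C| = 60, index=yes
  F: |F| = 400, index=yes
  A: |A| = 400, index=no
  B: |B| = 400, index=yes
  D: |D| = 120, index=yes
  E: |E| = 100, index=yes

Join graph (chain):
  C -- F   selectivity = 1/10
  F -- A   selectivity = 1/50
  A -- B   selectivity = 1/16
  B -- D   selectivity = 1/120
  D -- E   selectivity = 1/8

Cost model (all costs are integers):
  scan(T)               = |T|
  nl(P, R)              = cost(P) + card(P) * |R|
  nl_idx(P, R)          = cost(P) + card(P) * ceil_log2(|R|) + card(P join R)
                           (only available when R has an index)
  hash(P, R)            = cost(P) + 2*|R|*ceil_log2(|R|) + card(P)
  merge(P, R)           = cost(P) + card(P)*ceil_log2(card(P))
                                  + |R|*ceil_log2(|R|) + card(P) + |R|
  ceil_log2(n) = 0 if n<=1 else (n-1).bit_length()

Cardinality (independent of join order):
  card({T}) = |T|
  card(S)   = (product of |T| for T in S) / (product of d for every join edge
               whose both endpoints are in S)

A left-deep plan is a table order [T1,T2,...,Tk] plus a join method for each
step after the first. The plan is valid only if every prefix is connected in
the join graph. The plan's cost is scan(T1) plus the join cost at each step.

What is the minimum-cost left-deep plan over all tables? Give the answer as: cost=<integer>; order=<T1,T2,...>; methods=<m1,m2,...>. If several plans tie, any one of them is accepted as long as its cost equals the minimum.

Selinger DP (subsets sized 1..n):
  {C}: scan cost=60, card=60
  {F}: scan cost=400, card=400
  {A}: scan cost=400, card=400
  {B}: scan cost=400, card=400
  {D}: scan cost=120, card=120
  {E}: scan cost=100, card=100
  {CF}: card=2400; try (C,hash)→1520, (F,nl_idx)→3000, (F,merge)→4480, (C,merge)→4820, (C,nl_idx)→5200, (F,hash)→7320 …(+2); best=1520 via (C,hash)
  {AF}: card=3200; try (F,nl_idx)→7200, (F,hash)→8000, (A,hash)→8000, (F,merge)→8400, (A,merge)→8400, (F,nl)→160400 …(+1); best=7200 via (F,nl_idx)
  {AB}: card=10000; try (B,hash)→8000, (A,hash)→8000, (B,merge)→8400, (A,merge)→8400, (B,nl_idx)→14000, (B,nl)→160400 …(+1); best=8000 via (B,hash)
  {BD}: card=400; try (B,nl_idx)→1600, (D,hash)→2480, (D,nl_idx)→3600, (B,merge)→5080, (D,merge)→5360, (B,hash)→7440 …(+2); best=1600 via (B,nl_idx)
  {DE}: card=1500; try (E,hash)→1640, (D,merge)→1860, (E,merge)→1880, (D,hash)→1880, (D,nl_idx)→2300, (E,nl_idx)→2460 …(+2); best=1640 via (E,hash)
  {ACF}: card=19200; try (C,hash)→11120, (A,hash)→11120, (A,merge)→36720, (C,nl_idx)→45600, (C,merge)→49220, (C,nl)→199200 …(+1); best=11120 via (C,hash)
  {ABF}: card=80000; try (B,hash)→17600, (F,hash)→25200, (B,merge)→52800, (B,nl_idx)→116000, (F,merge)→162000, (F,nl_idx)→178000 …(+2); best=17600 via (B,hash)
  {ABD}: card=10000; try (A,hash)→9200, (A,merge)→9600, (D,hash)→19680, (D,nl_idx)→88000, (D,merge)→158960, (A,nl)→161600 …(+1); best=9200 via (A,hash)
  {BDE}: card=5000; try (E,hash)→3400, (E,merge)→6400, (E,nl_idx)→9400, (B,hash)→10340, (B,nl_idx)→20140, (B,merge)→23640 …(+2); best=3400 via (E,hash)
  {ABCF}: card=480000; try (B,hash)→37520, (C,hash)→98320, (B,merge)→322320, (B,nl_idx)→663920, (C,nl_idx)→977600, (C,merge)→1458020 …(+2); best=37520 via (B,hash)
  {ABDF}: card=80000; try (F,hash)→26400, (D,hash)→99280, (F,merge)→163200, (F,nl_idx)→179200, (D,nl_idx)→657600, (D,merge)→1458560 …(+2); best=26400 via (F,hash)
  {ABDE}: card=125000; try (A,hash)→15600, (E,hash)→20600, (A,merge)→77400, (E,merge)→160000, (E,nl_idx)→204200, (E,nl)→1009200 …(+1); best=15600 via (A,hash)
  {ABCDF}: card=480000; try (C,hash)→107120, (D,hash)→519200, (C,nl_idx)→986400, (C,merge)→1466820, (D,nl_idx)→3877520, (C,nl)→4826400 …(+2); best=107120 via (C,hash)
  {ABDEF}: card=1000000; try (E,hash)→107800, (F,hash)→147800, (E,merge)→1467200, (E,nl_idx)→1586400, (F,nl_idx)→2140600, (F,merge)→2269600 …(+2); best=107800 via (E,hash)
  {ABCDEF}: card=6000000; try (E,hash)→588520, (C,hash)→1108520, (E,nl_idx)→9467120, (E,merge)→9707920, (C,nl_idx)→12107800, (C,merge)→21108220 …(+2); best=588520 via (E,hash)

cost=588520; order=D,B,A,F,C,E; methods=nl_idx,hash,hash,hash,hash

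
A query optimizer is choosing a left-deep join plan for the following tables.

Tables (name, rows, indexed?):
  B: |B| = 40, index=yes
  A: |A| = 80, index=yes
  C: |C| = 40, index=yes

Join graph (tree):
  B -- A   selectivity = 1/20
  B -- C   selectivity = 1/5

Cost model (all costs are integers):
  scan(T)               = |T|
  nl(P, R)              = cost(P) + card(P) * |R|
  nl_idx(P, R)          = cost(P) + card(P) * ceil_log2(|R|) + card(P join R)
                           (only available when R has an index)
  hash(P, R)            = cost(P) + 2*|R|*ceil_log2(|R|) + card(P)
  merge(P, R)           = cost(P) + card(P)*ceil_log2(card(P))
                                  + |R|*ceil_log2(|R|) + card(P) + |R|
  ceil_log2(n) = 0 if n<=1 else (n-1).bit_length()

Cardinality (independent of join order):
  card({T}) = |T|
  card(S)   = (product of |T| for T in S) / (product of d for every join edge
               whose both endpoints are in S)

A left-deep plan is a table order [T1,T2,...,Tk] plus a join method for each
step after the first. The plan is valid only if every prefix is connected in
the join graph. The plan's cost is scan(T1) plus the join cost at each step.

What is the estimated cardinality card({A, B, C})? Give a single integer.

1280

Tables in S: A(80), B(40), C(40)
Edges inside S: B-A(d=20), B-C(d=5)
numerator = 80 * 40 * 40 = 128000
denominator = 20 * 5 = 100
card(S) = 128000 / 100 = 1280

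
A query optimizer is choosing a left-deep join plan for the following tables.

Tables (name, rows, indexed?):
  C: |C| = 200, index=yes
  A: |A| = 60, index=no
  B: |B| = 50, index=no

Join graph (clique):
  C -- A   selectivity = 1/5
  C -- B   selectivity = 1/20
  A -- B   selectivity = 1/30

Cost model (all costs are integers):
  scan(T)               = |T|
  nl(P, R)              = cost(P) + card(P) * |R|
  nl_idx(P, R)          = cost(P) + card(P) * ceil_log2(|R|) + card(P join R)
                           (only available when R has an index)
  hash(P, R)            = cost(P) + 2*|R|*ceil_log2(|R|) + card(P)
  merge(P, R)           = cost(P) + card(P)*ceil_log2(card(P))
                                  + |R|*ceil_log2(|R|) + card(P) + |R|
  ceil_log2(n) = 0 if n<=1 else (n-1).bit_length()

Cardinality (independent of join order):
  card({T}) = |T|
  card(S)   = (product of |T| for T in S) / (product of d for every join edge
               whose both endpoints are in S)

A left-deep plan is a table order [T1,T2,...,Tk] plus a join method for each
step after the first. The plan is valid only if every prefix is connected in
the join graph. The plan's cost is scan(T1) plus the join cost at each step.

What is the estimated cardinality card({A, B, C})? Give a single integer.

Tables in S: A(60), B(50), C(200)
Edges inside S: C-A(d=5), C-B(d=20), A-B(d=30)
numerator = 60 * 50 * 200 = 600000
denominator = 5 * 20 * 30 = 3000
card(S) = 600000 / 3000 = 200

200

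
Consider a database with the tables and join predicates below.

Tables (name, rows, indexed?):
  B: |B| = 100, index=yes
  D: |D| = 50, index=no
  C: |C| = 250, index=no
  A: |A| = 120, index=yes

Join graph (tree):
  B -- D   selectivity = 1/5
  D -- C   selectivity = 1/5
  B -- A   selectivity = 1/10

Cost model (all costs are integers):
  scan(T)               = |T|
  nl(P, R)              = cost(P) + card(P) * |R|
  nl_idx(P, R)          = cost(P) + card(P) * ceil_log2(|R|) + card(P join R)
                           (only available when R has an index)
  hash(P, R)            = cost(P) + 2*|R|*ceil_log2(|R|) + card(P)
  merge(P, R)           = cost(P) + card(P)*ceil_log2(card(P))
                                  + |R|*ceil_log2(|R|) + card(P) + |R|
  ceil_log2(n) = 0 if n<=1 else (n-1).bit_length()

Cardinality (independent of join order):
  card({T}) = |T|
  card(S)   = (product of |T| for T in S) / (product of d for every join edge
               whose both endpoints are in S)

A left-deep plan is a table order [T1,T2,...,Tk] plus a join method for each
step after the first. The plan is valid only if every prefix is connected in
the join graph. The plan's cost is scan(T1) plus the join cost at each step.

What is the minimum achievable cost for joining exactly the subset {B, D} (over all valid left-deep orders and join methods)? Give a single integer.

800

Selinger DP over subsets of {B,D}:
  {B}: scan cost=100, card=100
  {D}: scan cost=50, card=50
  {BD}: card=1000; try (D,hash)→800, (B,merge)→1200, (D,merge)→1250, (B,nl_idx)→1400, (B,hash)→1500, (B,nl)→5050 …(+1); best=800 via (D,hash)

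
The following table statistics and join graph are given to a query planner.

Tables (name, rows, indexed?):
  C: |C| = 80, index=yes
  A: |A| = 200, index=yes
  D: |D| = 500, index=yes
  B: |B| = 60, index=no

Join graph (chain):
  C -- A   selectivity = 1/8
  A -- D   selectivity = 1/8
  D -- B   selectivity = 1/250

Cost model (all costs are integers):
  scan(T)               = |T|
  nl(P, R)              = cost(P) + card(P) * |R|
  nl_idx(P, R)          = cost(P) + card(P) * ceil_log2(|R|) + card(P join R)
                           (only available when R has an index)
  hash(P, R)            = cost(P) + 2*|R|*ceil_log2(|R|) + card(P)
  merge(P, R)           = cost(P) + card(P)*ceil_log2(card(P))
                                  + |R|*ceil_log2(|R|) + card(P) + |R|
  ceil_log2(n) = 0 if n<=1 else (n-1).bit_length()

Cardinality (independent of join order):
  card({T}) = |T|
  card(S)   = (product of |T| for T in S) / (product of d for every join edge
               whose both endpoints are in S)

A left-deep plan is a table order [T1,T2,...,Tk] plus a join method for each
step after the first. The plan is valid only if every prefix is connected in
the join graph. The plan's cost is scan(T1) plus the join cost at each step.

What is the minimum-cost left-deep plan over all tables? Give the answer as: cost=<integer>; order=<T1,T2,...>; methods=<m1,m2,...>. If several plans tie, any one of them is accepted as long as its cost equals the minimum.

Selinger DP (subsets sized 1..n):
  {C}: scan cost=80, card=80
  {A}: scan cost=200, card=200
  {D}: scan cost=500, card=500
  {B}: scan cost=60, card=60
  {AC}: card=2000; try (C,hash)→1520, (A,merge)→2520, (C,merge)→2640, (A,nl_idx)→2720, (A,hash)→3360, (C,nl_idx)→3600 …(+2); best=1520 via (C,hash)
  {AD}: card=12500; try (A,hash)→4200, (D,merge)→7000, (A,merge)→7300, (D,hash)→9400, (D,nl_idx)→14500, (A,nl_idx)→17000 …(+2); best=4200 via (A,hash)
  {BD}: card=120; try (D,nl_idx)→720, (B,hash)→1720, (D,merge)→5480, (B,merge)→5920, (D,hash)→9120, (D,nl)→30060 …(+1); best=720 via (D,nl_idx)
  {ACD}: card=125000; try (D,hash)→12520, (C,hash)→17820, (D,merge)→30520, (D,nl_idx)→144520, (C,merge)→192340, (C,nl_idx)→216700 …(+2); best=12520 via (D,hash)
  {ABD}: card=3000; try (A,merge)→3480, (A,hash)→4040, (A,nl_idx)→4680, (B,hash)→17420, (A,nl)→24720, (B,merge)→192120 …(+1); best=3480 via (A,merge)
  {ABCD}: card=30000; try (C,hash)→7600, (C,merge)→43120, (C,nl_idx)→54480, (B,hash)→138240, (C,nl)→243480, (B,merge)→2262940 …(+1); best=7600 via (C,hash)

cost=7600; order=B,D,A,C; methods=nl_idx,merge,hash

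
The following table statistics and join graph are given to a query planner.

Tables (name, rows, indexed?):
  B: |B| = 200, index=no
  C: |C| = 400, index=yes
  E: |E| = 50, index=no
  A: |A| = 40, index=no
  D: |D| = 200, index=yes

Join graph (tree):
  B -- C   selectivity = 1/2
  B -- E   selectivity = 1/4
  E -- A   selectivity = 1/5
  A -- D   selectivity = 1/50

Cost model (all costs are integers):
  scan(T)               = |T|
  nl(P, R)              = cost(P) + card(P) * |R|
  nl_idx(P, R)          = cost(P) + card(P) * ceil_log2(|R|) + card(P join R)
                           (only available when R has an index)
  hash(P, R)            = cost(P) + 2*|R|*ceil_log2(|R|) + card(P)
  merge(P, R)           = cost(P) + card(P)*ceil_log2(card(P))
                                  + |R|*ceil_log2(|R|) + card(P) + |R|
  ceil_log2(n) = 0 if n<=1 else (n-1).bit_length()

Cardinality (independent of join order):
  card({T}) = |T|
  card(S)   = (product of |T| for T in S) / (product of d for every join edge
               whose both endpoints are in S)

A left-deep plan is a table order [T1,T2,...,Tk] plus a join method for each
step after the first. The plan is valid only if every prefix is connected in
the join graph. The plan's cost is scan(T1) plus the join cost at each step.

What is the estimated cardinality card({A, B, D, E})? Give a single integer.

Tables in S: A(40), B(200), D(200), E(50)
Edges inside S: B-E(d=4), E-A(d=5), A-D(d=50)
numerator = 40 * 200 * 200 * 50 = 80000000
denominator = 4 * 5 * 50 = 1000
card(S) = 80000000 / 1000 = 80000

80000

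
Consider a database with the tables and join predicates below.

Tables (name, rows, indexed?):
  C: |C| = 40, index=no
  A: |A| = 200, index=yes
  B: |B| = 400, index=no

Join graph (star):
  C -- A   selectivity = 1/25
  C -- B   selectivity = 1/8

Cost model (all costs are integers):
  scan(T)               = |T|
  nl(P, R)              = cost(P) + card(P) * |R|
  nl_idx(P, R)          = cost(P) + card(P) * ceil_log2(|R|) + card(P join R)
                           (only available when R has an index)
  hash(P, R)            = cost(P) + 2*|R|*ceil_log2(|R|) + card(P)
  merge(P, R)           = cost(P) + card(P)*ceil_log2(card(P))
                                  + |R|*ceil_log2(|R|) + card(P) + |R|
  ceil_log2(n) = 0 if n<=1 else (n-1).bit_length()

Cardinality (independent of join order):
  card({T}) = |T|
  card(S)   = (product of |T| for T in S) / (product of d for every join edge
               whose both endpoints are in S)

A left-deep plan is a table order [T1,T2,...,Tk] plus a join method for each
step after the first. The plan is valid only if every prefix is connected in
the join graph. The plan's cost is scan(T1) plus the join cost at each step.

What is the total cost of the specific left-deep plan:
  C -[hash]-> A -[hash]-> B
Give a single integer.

step 1: scan C: cost=40, card=40
step 2: join A via hash
    card(P join A) = 40*200/(25) = 320
    cost = 40 + 2*200*8 + 40 = 3280
step 3: join B via hash
    card(P join B) = 320*400/(8) = 16000
    cost = 3280 + 2*400*9 + 320 = 10800

10800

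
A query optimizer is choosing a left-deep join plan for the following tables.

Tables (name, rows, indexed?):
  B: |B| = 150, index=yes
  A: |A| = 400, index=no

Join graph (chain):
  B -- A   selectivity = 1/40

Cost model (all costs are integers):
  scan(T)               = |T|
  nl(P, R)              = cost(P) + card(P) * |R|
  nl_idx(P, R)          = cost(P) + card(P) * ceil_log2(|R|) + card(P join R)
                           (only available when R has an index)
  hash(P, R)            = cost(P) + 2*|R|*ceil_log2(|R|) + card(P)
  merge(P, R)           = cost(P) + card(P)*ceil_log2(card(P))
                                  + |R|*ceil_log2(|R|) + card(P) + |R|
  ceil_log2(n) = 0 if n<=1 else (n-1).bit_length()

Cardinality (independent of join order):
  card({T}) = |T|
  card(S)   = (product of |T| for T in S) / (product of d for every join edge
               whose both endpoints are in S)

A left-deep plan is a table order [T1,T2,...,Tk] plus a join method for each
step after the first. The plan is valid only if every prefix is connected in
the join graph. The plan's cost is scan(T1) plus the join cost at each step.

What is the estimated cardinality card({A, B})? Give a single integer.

Tables in S: A(400), B(150)
Edges inside S: B-A(d=40)
numerator = 400 * 150 = 60000
denominator = 40 = 40
card(S) = 60000 / 40 = 1500

1500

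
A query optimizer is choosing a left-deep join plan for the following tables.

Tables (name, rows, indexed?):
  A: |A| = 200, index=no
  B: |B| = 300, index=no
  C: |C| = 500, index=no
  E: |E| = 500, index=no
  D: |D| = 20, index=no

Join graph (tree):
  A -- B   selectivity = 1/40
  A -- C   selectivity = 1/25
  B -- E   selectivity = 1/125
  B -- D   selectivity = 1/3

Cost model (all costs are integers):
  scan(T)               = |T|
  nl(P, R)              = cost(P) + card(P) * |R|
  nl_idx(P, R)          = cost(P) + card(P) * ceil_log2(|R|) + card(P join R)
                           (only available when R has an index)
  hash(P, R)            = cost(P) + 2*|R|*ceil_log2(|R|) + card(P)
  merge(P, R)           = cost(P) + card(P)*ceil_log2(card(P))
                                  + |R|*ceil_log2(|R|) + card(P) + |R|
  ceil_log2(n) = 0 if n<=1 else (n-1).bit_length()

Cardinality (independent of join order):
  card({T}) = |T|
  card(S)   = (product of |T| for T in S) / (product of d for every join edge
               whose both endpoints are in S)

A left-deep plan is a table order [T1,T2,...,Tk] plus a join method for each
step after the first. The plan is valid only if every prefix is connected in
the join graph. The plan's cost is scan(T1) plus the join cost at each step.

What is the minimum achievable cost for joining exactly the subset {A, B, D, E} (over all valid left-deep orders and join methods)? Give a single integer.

17000

Selinger DP over subsets of {A,B,D,E}:
  {A}: scan cost=200, card=200
  {B}: scan cost=300, card=300
  {E}: scan cost=500, card=500
  {D}: scan cost=20, card=20
  {AB}: card=1500; try (A,hash)→3800, (B,merge)→5000, (A,merge)→5100, (B,hash)→5800, (B,nl)→60200, (A,nl)→60300; best=3800 via (A,hash)
  {BE}: card=1200; try (B,hash)→6400, (E,merge)→8300, (B,merge)→8500, (E,hash)→9600, (E,nl)→150300, (B,nl)→150500; best=6400 via (B,hash)
  {BD}: card=2000; try (D,hash)→800, (B,merge)→3140, (D,merge)→3420, (B,hash)→5440, (B,nl)→6020, (D,nl)→6300; best=800 via (D,hash)
  {ABE}: card=6000; try (A,hash)→10800, (E,hash)→14300, (A,merge)→22600, (E,merge)→26800, (A,nl)→246400, (E,nl)→753800; best=10800 via (A,hash)
  {ABD}: card=10000; try (D,hash)→5500, (A,hash)→6000, (D,merge)→21920, (A,merge)→26600, (D,nl)→33800, (A,nl)→400800; best=5500 via (D,hash)
  {BDE}: card=8000; try (D,hash)→7800, (E,hash)→11800, (D,merge)→20920, (E,merge)→29800, (D,nl)→30400, (E,nl)→1000800; best=7800 via (D,hash)
  {ABDE}: card=40000; try (D,hash)→17000, (A,hash)→19000, (E,hash)→24500, (D,merge)→94920, (A,merge)→121600, (D,nl)→130800 …(+3); best=17000 via (D,hash)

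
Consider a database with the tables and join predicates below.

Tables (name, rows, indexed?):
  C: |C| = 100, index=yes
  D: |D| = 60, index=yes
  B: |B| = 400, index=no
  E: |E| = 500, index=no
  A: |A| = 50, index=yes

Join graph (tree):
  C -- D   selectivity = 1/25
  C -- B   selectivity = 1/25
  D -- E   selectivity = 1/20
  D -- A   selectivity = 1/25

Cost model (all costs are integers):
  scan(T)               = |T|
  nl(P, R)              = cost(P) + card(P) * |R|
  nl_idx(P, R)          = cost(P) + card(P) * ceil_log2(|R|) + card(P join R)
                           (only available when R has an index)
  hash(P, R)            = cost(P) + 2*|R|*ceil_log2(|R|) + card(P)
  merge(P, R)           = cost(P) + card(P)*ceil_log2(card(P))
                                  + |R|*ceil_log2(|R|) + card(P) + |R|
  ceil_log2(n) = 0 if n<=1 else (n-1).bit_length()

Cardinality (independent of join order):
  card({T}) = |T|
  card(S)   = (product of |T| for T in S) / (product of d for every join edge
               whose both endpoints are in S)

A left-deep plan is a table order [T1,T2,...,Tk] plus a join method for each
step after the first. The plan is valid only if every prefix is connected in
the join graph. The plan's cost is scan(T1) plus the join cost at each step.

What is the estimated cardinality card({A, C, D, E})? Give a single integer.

Tables in S: A(50), C(100), D(60), E(500)
Edges inside S: C-D(d=25), D-E(d=20), D-A(d=25)
numerator = 50 * 100 * 60 * 500 = 150000000
denominator = 25 * 20 * 25 = 12500
card(S) = 150000000 / 12500 = 12000

12000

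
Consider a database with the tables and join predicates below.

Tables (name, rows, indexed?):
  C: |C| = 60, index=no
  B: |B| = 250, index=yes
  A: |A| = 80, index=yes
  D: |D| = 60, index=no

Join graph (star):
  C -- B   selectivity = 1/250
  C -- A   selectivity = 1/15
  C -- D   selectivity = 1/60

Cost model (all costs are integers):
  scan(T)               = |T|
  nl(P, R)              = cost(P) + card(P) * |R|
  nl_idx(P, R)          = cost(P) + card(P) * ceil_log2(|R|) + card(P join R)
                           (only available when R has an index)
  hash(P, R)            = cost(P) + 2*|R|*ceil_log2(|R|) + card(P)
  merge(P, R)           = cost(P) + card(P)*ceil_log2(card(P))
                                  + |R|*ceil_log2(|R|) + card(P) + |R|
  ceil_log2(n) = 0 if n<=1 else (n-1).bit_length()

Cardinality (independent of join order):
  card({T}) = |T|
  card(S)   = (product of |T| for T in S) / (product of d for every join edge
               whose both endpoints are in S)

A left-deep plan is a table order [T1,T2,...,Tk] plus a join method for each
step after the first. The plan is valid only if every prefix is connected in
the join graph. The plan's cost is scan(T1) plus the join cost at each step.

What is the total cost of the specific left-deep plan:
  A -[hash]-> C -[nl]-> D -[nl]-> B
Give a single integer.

100080

step 1: scan A: cost=80, card=80
step 2: join C via hash
    card(P join C) = 80*60/(15) = 320
    cost = 80 + 2*60*6 + 80 = 880
step 3: join D via nl
    card(P join D) = 320*60/(60) = 320
    cost = 880 + 320*60 = 20080
step 4: join B via nl
    card(P join B) = 320*250/(250) = 320
    cost = 20080 + 320*250 = 100080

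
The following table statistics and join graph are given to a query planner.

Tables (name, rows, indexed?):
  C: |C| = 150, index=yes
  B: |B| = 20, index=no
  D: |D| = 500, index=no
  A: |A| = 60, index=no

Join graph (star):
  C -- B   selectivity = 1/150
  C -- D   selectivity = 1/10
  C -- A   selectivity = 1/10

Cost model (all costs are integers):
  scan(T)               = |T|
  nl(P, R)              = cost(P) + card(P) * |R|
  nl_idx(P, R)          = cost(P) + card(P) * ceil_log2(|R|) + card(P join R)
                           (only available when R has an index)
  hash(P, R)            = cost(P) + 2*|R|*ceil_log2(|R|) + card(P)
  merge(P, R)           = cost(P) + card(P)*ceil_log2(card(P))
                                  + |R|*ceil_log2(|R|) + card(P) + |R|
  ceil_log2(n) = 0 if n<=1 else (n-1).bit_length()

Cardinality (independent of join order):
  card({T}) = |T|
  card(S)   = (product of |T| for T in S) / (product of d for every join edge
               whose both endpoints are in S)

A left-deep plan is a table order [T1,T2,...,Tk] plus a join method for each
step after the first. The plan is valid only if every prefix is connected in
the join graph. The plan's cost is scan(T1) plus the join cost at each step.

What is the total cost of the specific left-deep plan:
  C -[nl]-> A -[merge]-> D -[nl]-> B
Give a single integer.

step 1: scan C: cost=150, card=150
step 2: join A via nl
    card(P join A) = 150*60/(10) = 900
    cost = 150 + 150*60 = 9150
step 3: join D via merge
    card(P join D) = 900*500/(10) = 45000
    cost = 9150 + 900*10 + 500*9 + 900 + 500 = 24050
step 4: join B via nl
    card(P join B) = 45000*20/(150) = 6000
    cost = 24050 + 45000*20 = 924050

924050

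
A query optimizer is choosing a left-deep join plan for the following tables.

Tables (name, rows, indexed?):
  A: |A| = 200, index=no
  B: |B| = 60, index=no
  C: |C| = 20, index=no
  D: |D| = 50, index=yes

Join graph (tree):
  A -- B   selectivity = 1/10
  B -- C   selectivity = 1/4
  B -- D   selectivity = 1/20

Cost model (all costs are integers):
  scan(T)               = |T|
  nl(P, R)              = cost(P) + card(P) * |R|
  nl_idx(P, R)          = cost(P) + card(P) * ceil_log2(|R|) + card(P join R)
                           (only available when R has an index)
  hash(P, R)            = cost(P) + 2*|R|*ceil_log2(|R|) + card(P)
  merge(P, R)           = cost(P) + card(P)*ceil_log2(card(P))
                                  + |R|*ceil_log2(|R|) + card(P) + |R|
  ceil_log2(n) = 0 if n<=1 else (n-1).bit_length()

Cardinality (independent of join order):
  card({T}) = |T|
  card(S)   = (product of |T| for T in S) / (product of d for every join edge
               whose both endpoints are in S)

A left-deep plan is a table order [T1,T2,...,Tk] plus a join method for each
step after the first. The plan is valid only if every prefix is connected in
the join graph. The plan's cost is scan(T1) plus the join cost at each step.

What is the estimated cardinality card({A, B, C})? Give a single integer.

6000

Tables in S: A(200), B(60), C(20)
Edges inside S: A-B(d=10), B-C(d=4)
numerator = 200 * 60 * 20 = 240000
denominator = 10 * 4 = 40
card(S) = 240000 / 40 = 6000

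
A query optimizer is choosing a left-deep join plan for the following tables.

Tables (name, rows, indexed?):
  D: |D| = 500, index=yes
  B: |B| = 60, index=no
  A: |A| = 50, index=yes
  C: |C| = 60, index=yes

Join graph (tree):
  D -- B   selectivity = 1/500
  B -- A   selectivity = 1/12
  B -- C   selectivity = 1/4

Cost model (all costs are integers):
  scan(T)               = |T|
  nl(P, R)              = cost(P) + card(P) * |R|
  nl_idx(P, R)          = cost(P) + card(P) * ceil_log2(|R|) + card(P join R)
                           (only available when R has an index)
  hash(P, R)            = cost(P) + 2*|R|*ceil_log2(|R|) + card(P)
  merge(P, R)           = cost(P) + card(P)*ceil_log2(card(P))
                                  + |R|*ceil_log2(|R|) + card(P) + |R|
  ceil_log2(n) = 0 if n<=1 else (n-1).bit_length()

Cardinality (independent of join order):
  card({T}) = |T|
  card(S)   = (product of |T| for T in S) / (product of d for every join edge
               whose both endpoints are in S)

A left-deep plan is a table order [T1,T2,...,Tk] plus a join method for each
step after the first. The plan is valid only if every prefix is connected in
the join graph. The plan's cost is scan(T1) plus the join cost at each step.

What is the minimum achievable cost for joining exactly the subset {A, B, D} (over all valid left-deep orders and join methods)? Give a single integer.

Selinger DP over subsets of {A,B,D}:
  {D}: scan cost=500, card=500
  {B}: scan cost=60, card=60
  {A}: scan cost=50, card=50
  {BD}: card=60; try (D,nl_idx)→660, (B,hash)→1720, (D,merge)→5480, (B,merge)→5920, (D,hash)→9120, (D,nl)→30060 …(+1); best=660 via (D,nl_idx)
  {AB}: card=250; try (A,nl_idx)→670, (A,hash)→720, (B,hash)→820, (B,merge)→820, (A,merge)→830, (B,nl)→3050 …(+1); best=670 via (A,nl_idx)
  {ABD}: card=250; try (A,nl_idx)→1270, (A,hash)→1320, (A,merge)→1430, (D,nl_idx)→3170, (A,nl)→3660, (D,merge)→7920 …(+2); best=1270 via (A,nl_idx)

1270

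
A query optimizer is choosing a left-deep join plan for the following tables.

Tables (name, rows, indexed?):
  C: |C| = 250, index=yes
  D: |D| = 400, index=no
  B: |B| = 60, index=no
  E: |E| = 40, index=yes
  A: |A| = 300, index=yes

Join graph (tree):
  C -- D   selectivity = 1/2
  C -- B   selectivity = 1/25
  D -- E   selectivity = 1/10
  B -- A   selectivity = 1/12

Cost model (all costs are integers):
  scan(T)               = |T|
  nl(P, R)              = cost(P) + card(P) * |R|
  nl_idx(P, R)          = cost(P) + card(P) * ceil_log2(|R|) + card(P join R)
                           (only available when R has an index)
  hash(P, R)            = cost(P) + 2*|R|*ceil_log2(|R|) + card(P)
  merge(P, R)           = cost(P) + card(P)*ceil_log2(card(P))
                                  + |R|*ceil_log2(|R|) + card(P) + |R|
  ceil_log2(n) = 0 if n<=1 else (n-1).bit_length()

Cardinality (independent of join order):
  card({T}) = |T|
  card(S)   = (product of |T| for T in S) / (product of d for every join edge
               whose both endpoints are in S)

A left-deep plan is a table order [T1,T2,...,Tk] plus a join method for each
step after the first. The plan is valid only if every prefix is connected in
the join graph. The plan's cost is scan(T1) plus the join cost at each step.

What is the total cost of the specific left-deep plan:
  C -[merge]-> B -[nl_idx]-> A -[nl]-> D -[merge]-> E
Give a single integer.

75023600

step 1: scan C: cost=250, card=250
step 2: join B via merge
    card(P join B) = 250*60/(25) = 600
    cost = 250 + 250*8 + 60*6 + 250 + 60 = 2920
step 3: join A via nl_idx
    card(P join A) = 600*300/(12) = 15000
    cost = 2920 + 600*9 + 15000 = 23320
step 4: join D via nl
    card(P join D) = 15000*400/(2) = 3000000
    cost = 23320 + 15000*400 = 6023320
step 5: join E via merge
    card(P join E) = 3000000*40/(10) = 12000000
    cost = 6023320 + 3000000*22 + 40*6 + 3000000 + 40 = 75023600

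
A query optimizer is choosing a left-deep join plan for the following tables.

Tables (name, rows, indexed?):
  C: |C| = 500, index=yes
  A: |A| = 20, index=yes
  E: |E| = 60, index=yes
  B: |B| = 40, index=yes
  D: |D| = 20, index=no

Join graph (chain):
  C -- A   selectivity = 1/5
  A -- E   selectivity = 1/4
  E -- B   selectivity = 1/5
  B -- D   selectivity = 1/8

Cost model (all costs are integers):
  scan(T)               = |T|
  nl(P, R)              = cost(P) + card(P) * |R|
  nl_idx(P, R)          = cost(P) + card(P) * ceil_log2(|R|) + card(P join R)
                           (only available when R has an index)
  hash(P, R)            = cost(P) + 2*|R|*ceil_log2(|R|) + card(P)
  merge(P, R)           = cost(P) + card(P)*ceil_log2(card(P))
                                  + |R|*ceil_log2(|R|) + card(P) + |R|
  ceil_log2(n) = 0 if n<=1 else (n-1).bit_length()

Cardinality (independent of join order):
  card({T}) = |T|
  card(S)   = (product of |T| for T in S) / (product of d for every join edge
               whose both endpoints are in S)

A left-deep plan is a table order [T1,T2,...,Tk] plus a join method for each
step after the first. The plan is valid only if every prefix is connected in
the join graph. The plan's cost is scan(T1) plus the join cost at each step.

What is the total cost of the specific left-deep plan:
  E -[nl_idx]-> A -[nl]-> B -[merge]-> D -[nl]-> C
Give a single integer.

3043980

step 1: scan E: cost=60, card=60
step 2: join A via nl_idx
    card(P join A) = 60*20/(4) = 300
    cost = 60 + 60*5 + 300 = 660
step 3: join B via nl
    card(P join B) = 300*40/(5) = 2400
    cost = 660 + 300*40 = 12660
step 4: join D via merge
    card(P join D) = 2400*20/(8) = 6000
    cost = 12660 + 2400*12 + 20*5 + 2400 + 20 = 43980
step 5: join C via nl
    card(P join C) = 6000*500/(5) = 600000
    cost = 43980 + 6000*500 = 3043980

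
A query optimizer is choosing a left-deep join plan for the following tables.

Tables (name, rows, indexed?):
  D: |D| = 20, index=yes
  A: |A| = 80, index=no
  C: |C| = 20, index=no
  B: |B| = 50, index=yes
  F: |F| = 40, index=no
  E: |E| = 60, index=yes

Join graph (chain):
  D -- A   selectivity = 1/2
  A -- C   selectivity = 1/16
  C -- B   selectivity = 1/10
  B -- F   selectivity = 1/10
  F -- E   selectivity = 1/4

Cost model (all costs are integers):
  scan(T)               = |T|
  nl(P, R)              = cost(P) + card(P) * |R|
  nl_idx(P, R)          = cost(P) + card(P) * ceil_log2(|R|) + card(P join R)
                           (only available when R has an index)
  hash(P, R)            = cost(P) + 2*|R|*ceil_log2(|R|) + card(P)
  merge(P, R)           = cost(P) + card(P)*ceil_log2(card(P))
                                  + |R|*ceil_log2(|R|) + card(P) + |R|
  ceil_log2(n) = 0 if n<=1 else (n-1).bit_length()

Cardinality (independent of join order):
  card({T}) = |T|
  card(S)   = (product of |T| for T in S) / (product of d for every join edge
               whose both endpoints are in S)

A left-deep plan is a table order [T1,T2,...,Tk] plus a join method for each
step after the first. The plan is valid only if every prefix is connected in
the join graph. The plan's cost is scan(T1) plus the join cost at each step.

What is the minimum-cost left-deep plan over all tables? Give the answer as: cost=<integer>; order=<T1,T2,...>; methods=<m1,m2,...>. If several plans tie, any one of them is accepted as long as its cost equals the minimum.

cost=24960; order=A,C,B,F,D,E; methods=hash,hash,hash,hash,hash

Selinger DP (subsets sized 1..n):
  {D}: scan cost=20, card=20
  {A}: scan cost=80, card=80
  {C}: scan cost=20, card=20
  {B}: scan cost=50, card=50
  {F}: scan cost=40, card=40
  {E}: scan cost=60, card=60
  {AD}: card=800; try (D,hash)→360, (A,merge)→780, (D,merge)→840, (A,hash)→1160, (D,nl_idx)→1280, (A,nl)→1620 …(+1); best=360 via (D,hash)
  {AC}: card=100; try (C,hash)→360, (A,merge)→780, (C,merge)→840, (A,hash)→1160, (A,nl)→1620, (C,nl)→1680; best=360 via (C,hash)
  {BC}: card=100; try (B,nl_idx)→240, (C,hash)→300, (B,merge)→490, (C,merge)→520, (B,hash)→640, (B,nl)→1020 …(+1); best=240 via (B,nl_idx)
  {BF}: card=200; try (B,nl_idx)→480, (F,hash)→580, (B,merge)→670, (F,merge)→680, (B,hash)→680, (B,nl)→2040 …(+1); best=480 via (B,nl_idx)
  {EF}: card=600; try (F,hash)→600, (E,merge)→740, (F,merge)→760, (E,hash)→800, (E,nl_idx)→880, (E,nl)→2440 …(+1); best=600 via (F,hash)
  {ACD}: card=1000; try (D,hash)→660, (D,merge)→1280, (C,hash)→1360, (D,nl_idx)→1860, (D,nl)→2360, (C,merge)→9280 …(+1); best=660 via (D,hash)
  {ABC}: card=500; try (B,hash)→1060, (B,nl_idx)→1460, (A,hash)→1460, (B,merge)→1510, (A,merge)→1680, (B,nl)→5360 …(+1); best=1060 via (B,hash)
  {BCF}: card=400; try (F,hash)→820, (C,hash)→880, (F,merge)→1320, (C,merge)→2400, (F,nl)→4240, (C,nl)→4480; best=820 via (F,hash)
  {BEF}: card=3000; try (E,hash)→1400, (B,hash)→1800, (E,merge)→2700, (E,nl_idx)→4680, (B,nl_idx)→7200, (B,merge)→7550 …(+2); best=1400 via (E,hash)
  {ABCD}: card=5000; try (D,hash)→1760, (B,hash)→2260, (D,merge)→6180, (D,nl_idx)→8560, (D,nl)→11060, (B,nl_idx)→11660 …(+2); best=1760 via (D,hash)
  {ABCF}: card=2000; try (F,hash)→2040, (A,hash)→2340, (A,merge)→5460, (F,merge)→6340, (F,nl)→21060, (A,nl)→32820; best=2040 via (F,hash)
  {BCEF}: card=6000; try (E,hash)→1940, (C,hash)→4600, (E,merge)→5240, (E,nl_idx)→9220, (E,nl)→24820, (C,merge)→40520 …(+1); best=1940 via (E,hash)
  {ABCDF}: card=20000; try (D,hash)→4240, (F,hash)→7240, (D,merge)→26160, (D,nl_idx)→32040, (D,nl)→42040, (F,merge)→72040 …(+1); best=4240 via (D,hash)
  {ABCEF}: card=30000; try (E,hash)→4760, (A,hash)→9060, (E,merge)→26460, (E,nl_idx)→44040, (A,merge)→86580, (E,nl)→122040 …(+1); best=4760 via (E,hash)
  {ABCDEF}: card=300000; try (E,hash)→24960, (D,hash)→34960, (E,merge)→324660, (E,nl_idx)→424240, (D,nl_idx)→454760, (D,merge)→484880 …(+2); best=24960 via (E,hash)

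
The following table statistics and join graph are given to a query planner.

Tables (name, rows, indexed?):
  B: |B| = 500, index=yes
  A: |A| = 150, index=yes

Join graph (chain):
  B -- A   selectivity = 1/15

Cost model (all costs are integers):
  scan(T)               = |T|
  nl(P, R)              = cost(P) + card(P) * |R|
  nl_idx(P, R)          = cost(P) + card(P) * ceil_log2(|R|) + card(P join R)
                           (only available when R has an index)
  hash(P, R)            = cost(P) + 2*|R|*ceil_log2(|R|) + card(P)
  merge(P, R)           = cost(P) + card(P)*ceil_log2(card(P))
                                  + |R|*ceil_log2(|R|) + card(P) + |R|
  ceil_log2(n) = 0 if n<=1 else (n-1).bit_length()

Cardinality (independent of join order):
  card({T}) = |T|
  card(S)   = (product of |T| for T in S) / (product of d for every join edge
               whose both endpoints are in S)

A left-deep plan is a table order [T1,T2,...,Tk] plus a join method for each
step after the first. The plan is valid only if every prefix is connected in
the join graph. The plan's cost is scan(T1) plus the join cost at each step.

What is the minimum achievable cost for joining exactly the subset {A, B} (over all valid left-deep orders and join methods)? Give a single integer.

3400

Selinger DP over subsets of {A,B}:
  {B}: scan cost=500, card=500
  {A}: scan cost=150, card=150
  {AB}: card=5000; try (A,hash)→3400, (B,merge)→6500, (B,nl_idx)→6500, (A,merge)→6850, (B,hash)→9300, (A,nl_idx)→9500 …(+2); best=3400 via (A,hash)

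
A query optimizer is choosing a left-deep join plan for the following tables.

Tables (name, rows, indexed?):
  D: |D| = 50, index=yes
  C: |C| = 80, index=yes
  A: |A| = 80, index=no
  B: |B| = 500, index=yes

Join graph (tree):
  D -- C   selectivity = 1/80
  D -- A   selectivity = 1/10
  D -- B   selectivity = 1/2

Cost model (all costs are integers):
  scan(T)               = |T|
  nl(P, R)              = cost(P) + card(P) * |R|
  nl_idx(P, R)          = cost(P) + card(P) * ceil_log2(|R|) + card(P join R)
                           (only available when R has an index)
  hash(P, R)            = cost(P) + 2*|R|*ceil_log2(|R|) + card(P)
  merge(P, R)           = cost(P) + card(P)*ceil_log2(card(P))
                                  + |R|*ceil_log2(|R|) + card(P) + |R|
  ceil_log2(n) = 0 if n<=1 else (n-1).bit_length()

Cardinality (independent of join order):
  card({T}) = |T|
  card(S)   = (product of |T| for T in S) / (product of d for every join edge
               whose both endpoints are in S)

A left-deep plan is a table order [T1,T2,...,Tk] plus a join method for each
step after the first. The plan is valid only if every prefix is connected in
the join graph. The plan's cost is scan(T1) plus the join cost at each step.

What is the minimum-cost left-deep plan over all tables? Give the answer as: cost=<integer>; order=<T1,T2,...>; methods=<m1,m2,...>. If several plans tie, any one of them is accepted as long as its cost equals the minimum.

cost=10440; order=D,C,A,B; methods=nl_idx,merge,merge

Selinger DP (subsets sized 1..n):
  {D}: scan cost=50, card=50
  {C}: scan cost=80, card=80
  {A}: scan cost=80, card=80
  {B}: scan cost=500, card=500
  {CD}: card=50; try (C,nl_idx)→450, (D,nl_idx)→610, (D,hash)→760, (C,merge)→1040, (D,merge)→1070, (C,hash)→1220 …(+2); best=450 via (C,nl_idx)
  {AD}: card=400; try (D,hash)→760, (D,nl_idx)→960, (A,merge)→1040, (D,merge)→1070, (A,hash)→1220, (A,nl)→4050 …(+1); best=760 via (D,hash)
  {BD}: card=12500; try (D,hash)→1600, (B,merge)→5400, (D,merge)→5850, (B,hash)→9100, (B,nl_idx)→13000, (D,nl_idx)→16000 …(+2); best=1600 via (D,hash)
  {ACD}: card=400; try (A,merge)→1440, (A,hash)→1620, (C,hash)→2280, (C,nl_idx)→3960, (A,nl)→4450, (C,merge)→5400 …(+1); best=1440 via (A,merge)
  {BCD}: card=12500; try (B,merge)→5800, (B,hash)→9500, (B,nl_idx)→13400, (C,hash)→15220, (B,nl)→25450, (C,nl_idx)→101600 …(+2); best=5800 via (B,merge)
  {ABD}: card=100000; try (B,merge)→9760, (B,hash)→10160, (A,hash)→15220, (B,nl_idx)→104360, (A,merge)→189740, (B,nl)→200760 …(+1); best=9760 via (B,merge)
  {ABCD}: card=100000; try (B,merge)→10440, (B,hash)→10840, (A,hash)→19420, (B,nl_idx)→105040, (C,hash)→110880, (A,merge)→193940 …(+5); best=10440 via (B,merge)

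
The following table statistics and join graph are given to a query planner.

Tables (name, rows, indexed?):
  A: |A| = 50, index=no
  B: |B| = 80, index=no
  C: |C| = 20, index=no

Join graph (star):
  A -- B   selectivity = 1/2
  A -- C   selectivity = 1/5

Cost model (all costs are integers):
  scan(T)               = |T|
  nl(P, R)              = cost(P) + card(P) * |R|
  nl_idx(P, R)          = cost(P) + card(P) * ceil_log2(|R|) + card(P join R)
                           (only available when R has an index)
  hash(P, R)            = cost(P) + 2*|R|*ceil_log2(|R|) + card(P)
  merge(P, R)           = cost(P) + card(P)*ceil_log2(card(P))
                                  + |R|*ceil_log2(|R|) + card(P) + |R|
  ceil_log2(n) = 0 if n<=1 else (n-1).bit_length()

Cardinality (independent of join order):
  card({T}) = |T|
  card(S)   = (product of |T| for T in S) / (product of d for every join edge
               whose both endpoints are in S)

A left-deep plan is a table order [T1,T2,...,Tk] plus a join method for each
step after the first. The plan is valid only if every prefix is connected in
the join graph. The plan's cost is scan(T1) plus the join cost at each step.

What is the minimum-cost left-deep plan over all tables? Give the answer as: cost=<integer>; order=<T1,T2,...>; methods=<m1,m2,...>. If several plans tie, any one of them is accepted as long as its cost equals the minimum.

cost=1620; order=A,C,B; methods=hash,hash

Selinger DP (subsets sized 1..n):
  {A}: scan cost=50, card=50
  {B}: scan cost=80, card=80
  {C}: scan cost=20, card=20
  {AB}: card=2000; try (A,hash)→760, (B,merge)→1040, (A,merge)→1070, (B,hash)→1220, (B,nl)→4050, (A,nl)→4080; best=760 via (A,hash)
  {AC}: card=200; try (C,hash)→300, (A,merge)→490, (C,merge)→520, (A,hash)→640, (A,nl)→1020, (C,nl)→1050; best=300 via (C,hash)
  {ABC}: card=8000; try (B,hash)→1620, (B,merge)→2740, (C,hash)→2960, (B,nl)→16300, (C,merge)→24880, (C,nl)→40760; best=1620 via (B,hash)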